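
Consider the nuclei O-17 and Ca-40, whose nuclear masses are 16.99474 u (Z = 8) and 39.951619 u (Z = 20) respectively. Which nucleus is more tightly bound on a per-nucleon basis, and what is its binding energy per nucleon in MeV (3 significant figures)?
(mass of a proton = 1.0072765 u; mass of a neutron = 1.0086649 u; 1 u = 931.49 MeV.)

O-17: Σm = 8(1.0072765) + 9(1.0086649) = 17.1361961 u; Δm = 0.1414561 u; E_B = 131.76 MeV; E_B/A = 7.751 MeV
Ca-40: Σm = 20(1.0072765) + 20(1.0086649) = 40.3188280 u; Δm = 0.3672090 u; E_B = 342.05 MeV; E_B/A = 8.551 MeV
Ca-40 has the higher binding energy per nucleon, so it is the more tightly bound nucleus.

Ca-40; 8.55 MeV/nucleon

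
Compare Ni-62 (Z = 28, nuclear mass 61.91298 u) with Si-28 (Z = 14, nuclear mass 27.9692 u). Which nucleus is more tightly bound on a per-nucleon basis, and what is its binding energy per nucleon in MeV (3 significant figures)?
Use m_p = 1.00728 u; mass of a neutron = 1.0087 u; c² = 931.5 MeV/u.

Ni-62; 8.81 MeV/nucleon

Ni-62: Σm = 28(1.00728) + 34(1.0087) = 62.49964 u; Δm = 0.58666 u; E_B = 546.47 MeV; E_B/A = 8.814 MeV
Si-28: Σm = 14(1.00728) + 14(1.0087) = 28.22372 u; Δm = 0.25452 u; E_B = 237.085 MeV; E_B/A = 8.467 MeV
Ni-62 has the higher binding energy per nucleon, so it is the more tightly bound nucleus.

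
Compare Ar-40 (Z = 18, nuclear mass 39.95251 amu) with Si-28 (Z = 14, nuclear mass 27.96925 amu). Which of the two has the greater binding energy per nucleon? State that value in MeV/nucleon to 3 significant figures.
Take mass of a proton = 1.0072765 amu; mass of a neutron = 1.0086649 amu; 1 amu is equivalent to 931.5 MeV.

Ar-40; 8.60 MeV/nucleon

Ar-40: Σm = 18(1.0072765) + 22(1.0086649) = 40.3216048 amu; Δm = 0.3690948 amu; E_B = 343.81 MeV; E_B/A = 8.595 MeV
Si-28: Σm = 14(1.0072765) + 14(1.0086649) = 28.2231796 amu; Δm = 0.2539296 amu; E_B = 236.54 MeV; E_B/A = 8.448 MeV
Ar-40 has the higher binding energy per nucleon, so it is the more tightly bound nucleus.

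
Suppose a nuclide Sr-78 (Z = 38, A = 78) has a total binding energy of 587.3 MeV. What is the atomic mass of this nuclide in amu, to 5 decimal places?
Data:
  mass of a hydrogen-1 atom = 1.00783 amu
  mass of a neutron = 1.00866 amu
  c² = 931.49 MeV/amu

78.01344 amu

Mass defect = 587.3 MeV / (931.49 MeV/amu) = 0.6304952 amu
Constituent mass = 38(1.00783) + 40(1.00866) = 78.64394 amu
Atomic mass = 78.64394 − 0.6304952 = 78.0134448 amu ≈ 78.01344 amu (to 5 decimal places)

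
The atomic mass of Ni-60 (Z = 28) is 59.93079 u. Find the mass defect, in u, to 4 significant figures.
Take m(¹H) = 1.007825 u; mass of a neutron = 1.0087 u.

Z = 28, so N = A − Z = 60 − 28 = 32.
Σm = 28·m(¹H) + 32·m_n = 28.219100 + 32.2784 = 60.497500 u
Δm = 60.497500 − 59.93079 = 0.566710 u

0.5667 u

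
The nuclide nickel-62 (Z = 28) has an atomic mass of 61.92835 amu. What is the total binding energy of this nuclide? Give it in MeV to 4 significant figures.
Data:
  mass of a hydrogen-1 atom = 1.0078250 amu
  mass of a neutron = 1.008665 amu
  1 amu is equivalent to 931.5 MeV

Total constituent mass: 28 × 1.0078250 + 34 × 1.008665 = 62.5137100 amu
The mass defect is 62.5137100 − 61.92835 = 0.5853600 amu.
Converting to energy: 0.5853600 amu × 931.5 MeV/amu = 545.263 MeV

545.3 MeV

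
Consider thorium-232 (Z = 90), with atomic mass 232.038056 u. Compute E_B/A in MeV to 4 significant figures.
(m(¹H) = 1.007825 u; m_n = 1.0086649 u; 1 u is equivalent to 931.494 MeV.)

Σm = 90·m(¹H) + 142·m_n = 90.704250 + 143.2304158 = 233.9346658 u
Mass defect Δm = 233.9346658 − 232.038056 = 1.8966098 u
Converting to energy: 1.8966098 u × 931.494 MeV/u = 1766.68 MeV
Per nucleon: 1766.68 / 232 = 7.615 MeV

7.615 MeV/nucleon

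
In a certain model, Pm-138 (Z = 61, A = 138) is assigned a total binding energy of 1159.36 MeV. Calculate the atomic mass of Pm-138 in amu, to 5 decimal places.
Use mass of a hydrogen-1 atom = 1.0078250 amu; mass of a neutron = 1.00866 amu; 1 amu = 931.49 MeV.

Mass defect = 1159.36 MeV / (931.49 MeV/amu) = 1.2446296 amu
Constituent mass = 61(1.0078250) + 77(1.00866) = 139.1441450 amu
Atomic mass = 139.1441450 − 1.2446296 = 137.8995154 amu ≈ 137.89952 amu (to 5 decimal places)

137.89952 amu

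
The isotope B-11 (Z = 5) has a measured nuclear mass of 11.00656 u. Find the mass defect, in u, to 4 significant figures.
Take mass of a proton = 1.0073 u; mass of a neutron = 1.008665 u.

0.08193 u

Total constituent mass: 5 × 1.0073 + 6 × 1.008665 = 11.088490 u
The mass defect is 11.088490 − 11.00656 = 0.081930 u.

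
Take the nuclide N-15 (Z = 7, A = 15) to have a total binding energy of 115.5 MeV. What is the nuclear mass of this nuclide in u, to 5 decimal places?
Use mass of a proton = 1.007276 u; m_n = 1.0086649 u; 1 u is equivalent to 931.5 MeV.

14.99626 u

Mass defect = 115.5 MeV / (931.5 MeV/u) = 0.1239936 u
Constituent mass = 7(1.007276) + 8(1.0086649) = 15.1202512 u
Nuclear mass = 15.1202512 − 0.1239936 = 14.9962576 u ≈ 14.99626 u (to 5 decimal places)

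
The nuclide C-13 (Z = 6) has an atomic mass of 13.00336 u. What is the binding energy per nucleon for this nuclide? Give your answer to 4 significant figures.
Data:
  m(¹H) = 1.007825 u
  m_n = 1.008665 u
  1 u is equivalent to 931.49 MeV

7.469 MeV/nucleon

The nucleus contains 6 protons and 13 − 6 = 7 neutrons.
Mass of separated nucleons = 6(1.007825) + 7(1.008665) = 6.046950 + 7.060655 = 13.107605 u
The mass defect is 13.107605 − 13.00336 = 0.104245 u.
E_B = 0.104245 × 931.49 = 97.1032 MeV
BE/A = 97.1032 MeV / 13 = 7.469 MeV/nucleon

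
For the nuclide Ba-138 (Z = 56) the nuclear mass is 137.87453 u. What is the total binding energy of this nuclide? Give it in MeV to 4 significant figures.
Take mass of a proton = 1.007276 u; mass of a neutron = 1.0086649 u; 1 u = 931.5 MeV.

The nucleus contains 56 protons and 138 − 56 = 82 neutrons.
Mass of separated nucleons = 56(1.007276) + 82(1.0086649) = 56.407456 + 82.7105218 = 139.1179778 u
Mass defect Δm = 139.1179778 − 137.87453 = 1.2434478 u
E_B = 1.2434478 × 931.5 = 1158.27 MeV

1158 MeV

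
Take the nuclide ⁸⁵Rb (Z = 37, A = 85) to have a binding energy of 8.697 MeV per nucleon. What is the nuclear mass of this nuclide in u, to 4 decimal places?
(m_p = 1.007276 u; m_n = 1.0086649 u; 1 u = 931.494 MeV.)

Total binding energy = 85 × 8.697 = 739.245 MeV
Mass defect = 739.245 MeV / (931.494 MeV/u) = 0.793612 u
Constituent mass = 37(1.007276) + 48(1.0086649) = 85.6851272 u
Nuclear mass = 85.6851272 − 0.793612 = 84.8915152 u ≈ 84.8915 u (to 4 decimal places)

84.8915 u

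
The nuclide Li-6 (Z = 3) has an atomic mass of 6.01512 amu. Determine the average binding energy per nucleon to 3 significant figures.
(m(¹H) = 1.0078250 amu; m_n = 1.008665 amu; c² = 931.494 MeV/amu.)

The nucleus contains 3 protons and 6 − 3 = 3 neutrons.
Mass of separated nucleons = 3(1.0078250) + 3(1.008665) = 3.0234750 + 3.025995 = 6.0494700 amu
Δm = 6.0494700 − 6.01512 = 0.0343500 amu
E_B = 0.0343500 × 931.494 = 31.9968 MeV
Dividing by A = 6 gives 5.333 MeV per nucleon.

5.33 MeV/nucleon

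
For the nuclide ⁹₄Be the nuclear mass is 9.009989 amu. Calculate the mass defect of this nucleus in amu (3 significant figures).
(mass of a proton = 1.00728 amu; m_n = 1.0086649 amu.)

0.0625 amu

With 4 protons and 5 neutrons (A = 9):
Total constituent mass: 4 × 1.00728 + 5 × 1.0086649 = 9.0724445 amu
The mass defect is 9.0724445 − 9.009989 = 0.0624555 amu.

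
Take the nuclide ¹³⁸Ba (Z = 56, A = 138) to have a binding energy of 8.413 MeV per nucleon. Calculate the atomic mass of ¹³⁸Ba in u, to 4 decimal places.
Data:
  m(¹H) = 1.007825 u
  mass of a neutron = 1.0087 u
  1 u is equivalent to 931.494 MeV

137.9052 u

Total binding energy = 138 × 8.413 = 1160.994 MeV
Mass defect = 1160.994 MeV / (931.494 MeV/u) = 1.246378 u
Constituent mass = 56(1.007825) + 82(1.0087) = 139.151600 u
Atomic mass = 139.151600 − 1.246378 = 137.905222 u ≈ 137.9052 u (to 4 decimal places)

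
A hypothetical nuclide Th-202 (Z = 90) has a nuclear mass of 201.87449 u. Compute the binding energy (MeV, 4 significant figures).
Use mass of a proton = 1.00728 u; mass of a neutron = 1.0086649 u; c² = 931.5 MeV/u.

With 90 protons and 112 neutrons (A = 202):
Mass of separated nucleons = 90(1.00728) + 112(1.0086649) = 90.65520 + 112.9704688 = 203.6256688 u
Mass defect Δm = 203.6256688 − 201.87449 = 1.7511788 u
Binding energy = Δm·c² = 1.7511788 × 931.5 MeV/u = 1631.22 MeV

1631 MeV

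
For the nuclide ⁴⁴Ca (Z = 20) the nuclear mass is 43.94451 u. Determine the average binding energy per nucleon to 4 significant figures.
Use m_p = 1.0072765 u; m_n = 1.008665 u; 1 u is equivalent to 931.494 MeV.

8.658 MeV/nucleon

The nucleus contains 20 protons and 44 − 20 = 24 neutrons.
Mass of separated nucleons = 20(1.0072765) + 24(1.008665) = 20.1455300 + 24.207960 = 44.3534900 u
Δm = 44.3534900 − 43.94451 = 0.4089800 u
Converting to energy: 0.4089800 u × 931.494 MeV/u = 380.962 MeV
BE/A = 380.962 MeV / 44 = 8.658 MeV/nucleon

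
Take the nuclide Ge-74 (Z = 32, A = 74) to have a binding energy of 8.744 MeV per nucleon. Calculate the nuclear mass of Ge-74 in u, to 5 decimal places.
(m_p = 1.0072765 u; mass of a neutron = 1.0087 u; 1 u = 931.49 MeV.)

73.90360 u

Total binding energy = 74 × 8.744 = 647.056 MeV
Mass defect = 647.056 MeV / (931.49 MeV/u) = 0.6946462 u
Constituent mass = 32(1.0072765) + 42(1.0087) = 74.5982480 u
Nuclear mass = 74.5982480 − 0.6946462 = 73.9036018 u ≈ 73.90360 u (to 5 decimal places)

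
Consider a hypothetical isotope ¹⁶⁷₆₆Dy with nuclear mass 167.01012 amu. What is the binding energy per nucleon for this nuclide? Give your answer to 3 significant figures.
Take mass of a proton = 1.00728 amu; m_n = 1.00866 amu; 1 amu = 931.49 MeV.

7.50 MeV/nucleon

The nucleus contains 66 protons and 167 − 66 = 101 neutrons.
Total constituent mass: 66 × 1.00728 + 101 × 1.00866 = 168.35514 amu
Mass defect Δm = 168.35514 − 167.01012 = 1.34502 amu
E_B = 1.34502 × 931.49 = 1252.87 MeV
Dividing by A = 167 gives 7.502 MeV per nucleon.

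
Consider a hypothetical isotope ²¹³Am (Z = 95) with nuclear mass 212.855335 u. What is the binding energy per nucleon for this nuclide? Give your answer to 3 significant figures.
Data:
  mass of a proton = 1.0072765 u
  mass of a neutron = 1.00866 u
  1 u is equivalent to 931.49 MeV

8.12 MeV/nucleon

Z = 95, so N = A − Z = 213 − 95 = 118.
Total constituent mass: 95 × 1.0072765 + 118 × 1.00866 = 214.7131475 u
Δm = 214.7131475 − 212.855335 = 1.8578125 u
Binding energy = Δm·c² = 1.8578125 × 931.49 MeV/u = 1730.53 MeV
BE/A = 1730.53 MeV / 213 = 8.1246 MeV/nucleon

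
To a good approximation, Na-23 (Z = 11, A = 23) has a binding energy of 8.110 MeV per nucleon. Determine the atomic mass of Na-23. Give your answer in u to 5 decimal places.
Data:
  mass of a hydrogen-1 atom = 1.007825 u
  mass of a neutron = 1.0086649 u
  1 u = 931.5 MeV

Total binding energy = 23 × 8.110 = 186.530 MeV
Mass defect = 186.530 MeV / (931.5 MeV/u) = 0.2002469 u
Constituent mass = 11(1.007825) + 12(1.0086649) = 23.1900538 u
Atomic mass = 23.1900538 − 0.2002469 = 22.9898069 u ≈ 22.98981 u (to 5 decimal places)

22.98981 u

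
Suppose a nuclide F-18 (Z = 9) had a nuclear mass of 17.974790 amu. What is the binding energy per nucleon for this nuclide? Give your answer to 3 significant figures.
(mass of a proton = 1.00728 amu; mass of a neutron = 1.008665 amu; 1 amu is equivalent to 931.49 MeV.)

8.73 MeV/nucleon

With 9 protons and 9 neutrons (A = 18):
Mass of separated nucleons = 9(1.00728) + 9(1.008665) = 9.06552 + 9.077985 = 18.143505 amu
The mass defect is 18.143505 − 17.974790 = 0.168715 amu.
Converting to energy: 0.168715 amu × 931.49 MeV/amu = 157.156 MeV
Dividing by A = 18 gives 8.731 MeV per nucleon.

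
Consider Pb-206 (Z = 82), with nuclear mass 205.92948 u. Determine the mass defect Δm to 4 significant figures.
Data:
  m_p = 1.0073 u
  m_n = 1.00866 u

The nucleus contains 82 protons and 206 − 82 = 124 neutrons.
Mass of separated nucleons = 82(1.0073) + 124(1.00866) = 82.5986 + 125.07384 = 207.67244 u
Δm = 207.67244 − 205.92948 = 1.74296 u

1.743 u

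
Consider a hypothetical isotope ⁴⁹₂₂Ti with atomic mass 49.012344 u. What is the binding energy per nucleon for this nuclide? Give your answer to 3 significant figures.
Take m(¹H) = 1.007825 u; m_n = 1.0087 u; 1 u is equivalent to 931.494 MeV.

7.50 MeV/nucleon

Z = 22, so N = A − Z = 49 − 22 = 27.
Total constituent mass: 22 × 1.007825 + 27 × 1.0087 = 49.407050 u
The mass defect is 49.407050 − 49.012344 = 0.394706 u.
Converting to energy: 0.394706 u × 931.494 MeV/u = 367.666 MeV
BE/A = 367.666 MeV / 49 = 7.503 MeV/nucleon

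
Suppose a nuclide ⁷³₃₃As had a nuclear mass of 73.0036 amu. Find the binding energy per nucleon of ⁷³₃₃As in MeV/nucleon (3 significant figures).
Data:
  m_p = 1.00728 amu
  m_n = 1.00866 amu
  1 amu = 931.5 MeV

7.44 MeV/nucleon

Mass of separated nucleons = 33(1.00728) + 40(1.00866) = 33.24024 + 40.34640 = 73.58664 amu
Mass defect Δm = 73.58664 − 73.0036 = 0.58304 amu
E_B = 0.58304 × 931.5 = 543.102 MeV
Per nucleon: 543.102 / 73 = 7.440 MeV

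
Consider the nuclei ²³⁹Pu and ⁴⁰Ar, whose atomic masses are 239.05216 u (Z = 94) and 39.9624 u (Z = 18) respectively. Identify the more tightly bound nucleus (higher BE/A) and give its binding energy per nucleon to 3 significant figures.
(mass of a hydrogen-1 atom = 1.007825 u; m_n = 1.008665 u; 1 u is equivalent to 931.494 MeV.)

²³⁹Pu: Σm = 94(1.007825) + 145(1.008665) = 240.991975 u; Δm = 1.939815 u; E_B = 1806.9 MeV; E_B/A = 7.560 MeV
⁴⁰Ar: Σm = 18(1.007825) + 22(1.008665) = 40.331480 u; Δm = 0.369080 u; E_B = 343.796 MeV; E_B/A = 8.5949 MeV
⁴⁰Ar has the higher binding energy per nucleon, so it is the more tightly bound nucleus.

⁴⁰Ar; 8.59 MeV/nucleon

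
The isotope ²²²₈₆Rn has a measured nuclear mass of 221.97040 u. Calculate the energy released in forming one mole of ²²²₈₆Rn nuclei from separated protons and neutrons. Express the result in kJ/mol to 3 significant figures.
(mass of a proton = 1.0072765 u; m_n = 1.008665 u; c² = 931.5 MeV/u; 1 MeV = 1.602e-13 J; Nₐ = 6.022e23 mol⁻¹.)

1.65e+11 kJ/mol

Σm = 86·m_p + 136·m_n = 86.6257790 + 137.178440 = 223.8042190 u
Mass defect Δm = 223.8042190 − 221.97040 = 1.8338190 u
Converting to energy: 1.8338190 u × 931.5 MeV/u = 1708.20 MeV
Per nucleus in joules: 1708.20 MeV × 1.602e-13 J/MeV = 2.7365e-10 J
Per mole: 2.7365e-10 J × 6.022e23 mol⁻¹ = 1.6479e+14 J/mol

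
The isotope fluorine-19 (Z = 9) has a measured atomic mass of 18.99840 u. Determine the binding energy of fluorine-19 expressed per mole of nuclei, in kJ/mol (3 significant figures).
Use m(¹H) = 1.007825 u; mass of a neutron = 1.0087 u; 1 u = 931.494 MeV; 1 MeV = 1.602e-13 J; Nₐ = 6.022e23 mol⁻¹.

The nucleus contains 9 protons and 19 − 9 = 10 neutrons.
Total constituent mass: 9 × 1.007825 + 10 × 1.0087 = 19.157425 u
The mass defect is 19.157425 − 18.99840 = 0.159025 u.
E_B = 0.159025 × 931.494 = 148.131 MeV
Per nucleus in joules: 148.131 MeV × 1.602e-13 J/MeV = 2.3731e-11 J
Per mole: 2.3731e-11 J × 6.022e23 mol⁻¹ = 1.4291e+13 J/mol

1.43e+10 kJ/mol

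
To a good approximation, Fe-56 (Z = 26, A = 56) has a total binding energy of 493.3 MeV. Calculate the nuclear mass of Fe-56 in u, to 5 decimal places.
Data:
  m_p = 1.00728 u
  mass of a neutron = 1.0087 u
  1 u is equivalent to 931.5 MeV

55.92070 u

Mass defect = 493.3 MeV / (931.5 MeV/u) = 0.5295760 u
Constituent mass = 26(1.00728) + 30(1.0087) = 56.45028 u
Nuclear mass = 56.45028 − 0.5295760 = 55.9207040 u ≈ 55.92070 u (to 5 decimal places)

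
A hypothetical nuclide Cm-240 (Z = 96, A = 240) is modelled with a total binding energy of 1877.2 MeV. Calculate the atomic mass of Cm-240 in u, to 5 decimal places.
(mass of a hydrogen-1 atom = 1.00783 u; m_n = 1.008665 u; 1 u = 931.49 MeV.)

Mass defect = 1877.2 MeV / (931.49 MeV/u) = 2.0152659 u
Constituent mass = 96(1.00783) + 144(1.008665) = 241.999440 u
Atomic mass = 241.999440 − 2.0152659 = 239.9841741 u ≈ 239.98417 u (to 5 decimal places)

239.98417 u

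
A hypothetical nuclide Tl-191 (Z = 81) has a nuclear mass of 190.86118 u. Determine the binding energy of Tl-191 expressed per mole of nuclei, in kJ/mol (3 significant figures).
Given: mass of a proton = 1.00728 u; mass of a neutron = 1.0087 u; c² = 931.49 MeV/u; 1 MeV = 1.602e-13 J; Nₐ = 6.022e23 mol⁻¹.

The nucleus contains 81 protons and 191 − 81 = 110 neutrons.
Total constituent mass: 81 × 1.00728 + 110 × 1.0087 = 192.54668 u
Mass defect Δm = 192.54668 − 190.86118 = 1.68550 u
Converting to energy: 1.68550 u × 931.49 MeV/u = 1570.03 MeV
Per nucleus in joules: 1570.03 MeV × 1.602e-13 J/MeV = 2.5152e-10 J
Per mole: 2.5152e-10 J × 6.022e23 mol⁻¹ = 1.5147e+14 J/mol

1.51e+11 kJ/mol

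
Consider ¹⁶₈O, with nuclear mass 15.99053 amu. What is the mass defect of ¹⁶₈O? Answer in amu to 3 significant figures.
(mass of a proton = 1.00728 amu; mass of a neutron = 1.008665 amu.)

0.137 amu

The nucleus contains 8 protons and 16 − 8 = 8 neutrons.
Total constituent mass: 8 × 1.00728 + 8 × 1.008665 = 16.127560 amu
The mass defect is 16.127560 − 15.99053 = 0.137030 amu.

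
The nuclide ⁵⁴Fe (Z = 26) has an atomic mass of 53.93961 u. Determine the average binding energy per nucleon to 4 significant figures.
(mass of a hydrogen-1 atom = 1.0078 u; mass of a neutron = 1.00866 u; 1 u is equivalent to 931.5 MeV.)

Z = 26, so N = A − Z = 54 − 26 = 28.
Σm = 26·m(¹H) + 28·m_n = 26.2028 + 28.24248 = 54.44528 u
Mass defect Δm = 54.44528 − 53.93961 = 0.50567 u
Converting to energy: 0.50567 u × 931.5 MeV/u = 471.032 MeV
BE/A = 471.032 MeV / 54 = 8.723 MeV/nucleon

8.723 MeV/nucleon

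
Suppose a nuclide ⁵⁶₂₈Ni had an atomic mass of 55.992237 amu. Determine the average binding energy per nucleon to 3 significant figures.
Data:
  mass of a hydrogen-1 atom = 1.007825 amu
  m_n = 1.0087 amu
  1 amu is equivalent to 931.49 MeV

7.83 MeV/nucleon

Z = 28, so N = A − Z = 56 − 28 = 28.
Σm = 28·m(¹H) + 28·m_n = 28.219100 + 28.2436 = 56.462700 amu
Δm = 56.462700 − 55.992237 = 0.470463 amu
E_B = 0.470463 × 931.49 = 438.232 MeV
BE/A = 438.232 MeV / 56 = 7.826 MeV/nucleon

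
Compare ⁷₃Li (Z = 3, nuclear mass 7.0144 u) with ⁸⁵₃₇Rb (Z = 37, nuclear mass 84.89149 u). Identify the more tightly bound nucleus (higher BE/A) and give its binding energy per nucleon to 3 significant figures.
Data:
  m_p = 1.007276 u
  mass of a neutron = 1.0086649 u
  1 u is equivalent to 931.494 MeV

⁷₃Li: Σm = 3(1.007276) + 4(1.0086649) = 7.0564876 u; Δm = 0.0420876 u; E_B = 39.204 MeV; E_B/A = 5.601 MeV
⁸⁵₃₇Rb: Σm = 37(1.007276) + 48(1.0086649) = 85.6851272 u; Δm = 0.7936372 u; E_B = 739.27 MeV; E_B/A = 8.697 MeV
⁸⁵₃₇Rb has the higher binding energy per nucleon, so it is the more tightly bound nucleus.

⁸⁵₃₇Rb; 8.70 MeV/nucleon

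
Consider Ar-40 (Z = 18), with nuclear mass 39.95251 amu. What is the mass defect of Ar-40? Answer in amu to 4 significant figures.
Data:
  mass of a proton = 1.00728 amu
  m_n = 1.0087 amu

Total constituent mass: 18 × 1.00728 + 22 × 1.0087 = 40.32244 amu
Mass defect Δm = 40.32244 − 39.95251 = 0.36993 amu

0.3699 amu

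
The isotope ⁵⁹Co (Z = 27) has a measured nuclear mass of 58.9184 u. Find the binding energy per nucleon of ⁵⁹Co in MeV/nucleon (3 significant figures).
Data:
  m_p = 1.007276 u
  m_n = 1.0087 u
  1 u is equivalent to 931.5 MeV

Total constituent mass: 27 × 1.007276 + 32 × 1.0087 = 59.474852 u
Mass defect Δm = 59.474852 − 58.9184 = 0.556452 u
E_B = 0.556452 × 931.5 = 518.335 MeV
BE/A = 518.335 MeV / 59 = 8.785 MeV/nucleon

8.79 MeV/nucleon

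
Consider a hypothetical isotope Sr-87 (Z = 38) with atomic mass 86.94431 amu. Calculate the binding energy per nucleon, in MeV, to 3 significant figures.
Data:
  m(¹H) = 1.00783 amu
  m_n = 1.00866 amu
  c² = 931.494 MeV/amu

Σm = 38·m(¹H) + 49·m_n = 38.29754 + 49.42434 = 87.72188 amu
Mass defect Δm = 87.72188 − 86.94431 = 0.77757 amu
E_B = 0.77757 × 931.494 = 724.302 MeV
Per nucleon: 724.302 / 87 = 8.325 MeV

8.33 MeV/nucleon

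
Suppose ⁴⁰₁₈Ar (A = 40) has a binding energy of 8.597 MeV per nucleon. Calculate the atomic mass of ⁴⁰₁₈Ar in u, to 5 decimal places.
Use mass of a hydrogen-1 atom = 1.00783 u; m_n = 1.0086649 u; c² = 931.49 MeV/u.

Total binding energy = 40 × 8.597 = 343.880 MeV
Mass defect = 343.880 MeV / (931.49 MeV/u) = 0.3691720 u
Constituent mass = 18(1.00783) + 22(1.0086649) = 40.3315678 u
Atomic mass = 40.3315678 − 0.3691720 = 39.9623958 u ≈ 39.96240 u (to 5 decimal places)

39.96240 u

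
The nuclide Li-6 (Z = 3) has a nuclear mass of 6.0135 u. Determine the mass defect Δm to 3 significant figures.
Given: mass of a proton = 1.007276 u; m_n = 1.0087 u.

The nucleus contains 3 protons and 6 − 3 = 3 neutrons.
Σm = 3·m_p + 3·m_n = 3.021828 + 3.0261 = 6.047928 u
Mass defect Δm = 6.047928 − 6.0135 = 0.034428 u

0.0344 u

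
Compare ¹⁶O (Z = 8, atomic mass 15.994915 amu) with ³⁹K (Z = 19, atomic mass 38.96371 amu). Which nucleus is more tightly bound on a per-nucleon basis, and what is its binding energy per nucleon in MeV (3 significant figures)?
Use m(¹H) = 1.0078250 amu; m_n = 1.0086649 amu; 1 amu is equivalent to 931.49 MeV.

³⁹K; 8.56 MeV/nucleon

¹⁶O: Σm = 8(1.0078250) + 8(1.0086649) = 16.1319192 amu; Δm = 0.1370042 amu; E_B = 127.62 MeV; E_B/A = 7.976 MeV
³⁹K: Σm = 19(1.0078250) + 20(1.0086649) = 39.3219730 amu; Δm = 0.3582630 amu; E_B = 333.72 MeV; E_B/A = 8.557 MeV
³⁹K has the higher binding energy per nucleon, so it is the more tightly bound nucleus.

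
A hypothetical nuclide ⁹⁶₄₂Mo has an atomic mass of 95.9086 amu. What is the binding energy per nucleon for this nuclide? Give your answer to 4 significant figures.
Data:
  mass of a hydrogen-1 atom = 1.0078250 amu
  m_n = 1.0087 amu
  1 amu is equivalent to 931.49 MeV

With 42 protons and 54 neutrons (A = 96):
Σm = 42·m(¹H) + 54·m_n = 42.3286500 + 54.4698 = 96.7984500 amu
Δm = 96.7984500 − 95.9086 = 0.8898500 amu
Binding energy = Δm·c² = 0.8898500 × 931.49 MeV/amu = 828.886 MeV
BE/A = 828.886 MeV / 96 = 8.634 MeV/nucleon

8.634 MeV/nucleon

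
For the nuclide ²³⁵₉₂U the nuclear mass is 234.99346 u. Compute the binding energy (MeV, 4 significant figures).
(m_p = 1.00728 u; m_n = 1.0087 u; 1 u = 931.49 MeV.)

1789 MeV

The nucleus contains 92 protons and 235 − 92 = 143 neutrons.
Total constituent mass: 92 × 1.00728 + 143 × 1.0087 = 236.91386 u
Δm = 236.91386 − 234.99346 = 1.92040 u
E_B = 1.92040 × 931.49 = 1788.83 MeV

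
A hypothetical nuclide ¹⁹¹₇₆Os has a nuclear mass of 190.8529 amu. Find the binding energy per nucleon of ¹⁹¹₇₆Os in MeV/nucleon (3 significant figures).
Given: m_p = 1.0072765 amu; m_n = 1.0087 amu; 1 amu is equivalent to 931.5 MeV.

Σm = 76·m_p + 115·m_n = 76.5530140 + 116.0005 = 192.5535140 amu
Mass defect Δm = 192.5535140 − 190.8529 = 1.7006140 amu
Converting to energy: 1.7006140 amu × 931.5 MeV/amu = 1584.12 MeV
Dividing by A = 191 gives 8.294 MeV per nucleon.

8.29 MeV/nucleon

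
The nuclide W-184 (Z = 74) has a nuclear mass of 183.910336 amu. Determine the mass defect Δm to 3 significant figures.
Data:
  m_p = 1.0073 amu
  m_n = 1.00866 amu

The nucleus contains 74 protons and 184 − 74 = 110 neutrons.
Total constituent mass: 74 × 1.0073 + 110 × 1.00866 = 185.49280 amu
Mass defect Δm = 185.49280 − 183.910336 = 1.582464 amu

1.58 amu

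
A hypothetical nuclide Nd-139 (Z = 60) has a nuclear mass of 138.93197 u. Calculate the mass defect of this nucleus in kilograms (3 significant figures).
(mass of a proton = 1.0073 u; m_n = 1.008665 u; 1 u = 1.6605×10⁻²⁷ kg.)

With 60 protons and 79 neutrons (A = 139):
Σm = 60·m_p + 79·m_n = 60.4380 + 79.684535 = 140.122535 u
The mass defect is 140.122535 − 138.93197 = 1.190565 u.
In SI units: 1.190565 u × 1.6605×10⁻²⁷ kg/u = 1.9769e-27 kg

1.98e-27 kg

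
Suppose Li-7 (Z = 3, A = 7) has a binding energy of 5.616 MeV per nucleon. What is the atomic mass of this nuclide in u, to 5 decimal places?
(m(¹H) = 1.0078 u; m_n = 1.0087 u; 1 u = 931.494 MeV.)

7.01600 u

Total binding energy = 7 × 5.616 = 39.312 MeV
Mass defect = 39.312 MeV / (931.494 MeV/u) = 0.0422032 u
Constituent mass = 3(1.0078) + 4(1.0087) = 7.0582 u
Atomic mass = 7.0582 − 0.0422032 = 7.0159968 u ≈ 7.01600 u (to 5 decimal places)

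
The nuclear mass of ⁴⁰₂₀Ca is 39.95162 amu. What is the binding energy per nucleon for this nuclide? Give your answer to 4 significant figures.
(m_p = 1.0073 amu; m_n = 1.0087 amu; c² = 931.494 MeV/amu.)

Z = 20, so N = A − Z = 40 − 20 = 20.
Σm = 20·m_p + 20·m_n = 20.1460 + 20.1740 = 40.3200 amu
Δm = 40.3200 − 39.95162 = 0.36838 amu
Binding energy = Δm·c² = 0.36838 × 931.494 MeV/amu = 343.144 MeV
BE/A = 343.144 MeV / 40 = 8.579 MeV/nucleon

8.579 MeV/nucleon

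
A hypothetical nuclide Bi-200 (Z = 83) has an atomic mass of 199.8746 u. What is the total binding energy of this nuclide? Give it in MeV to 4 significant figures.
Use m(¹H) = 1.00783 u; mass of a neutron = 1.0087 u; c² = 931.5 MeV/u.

1670 MeV

Σm = 83·m(¹H) + 117·m_n = 83.64989 + 118.0179 = 201.66779 u
The mass defect is 201.66779 − 199.8746 = 1.79319 u.
Converting to energy: 1.79319 u × 931.5 MeV/u = 1670.36 MeV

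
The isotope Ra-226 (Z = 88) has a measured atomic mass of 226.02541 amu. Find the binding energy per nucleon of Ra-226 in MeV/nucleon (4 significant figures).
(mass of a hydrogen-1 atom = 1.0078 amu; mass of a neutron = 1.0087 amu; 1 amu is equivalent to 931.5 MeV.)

With 88 protons and 138 neutrons (A = 226):
Total constituent mass: 88 × 1.0078 + 138 × 1.0087 = 227.8870 amu
Mass defect Δm = 227.8870 − 226.02541 = 1.86159 amu
Converting to energy: 1.86159 amu × 931.5 MeV/amu = 1734.07 MeV
Dividing by A = 226 gives 7.673 MeV per nucleon.

7.673 MeV/nucleon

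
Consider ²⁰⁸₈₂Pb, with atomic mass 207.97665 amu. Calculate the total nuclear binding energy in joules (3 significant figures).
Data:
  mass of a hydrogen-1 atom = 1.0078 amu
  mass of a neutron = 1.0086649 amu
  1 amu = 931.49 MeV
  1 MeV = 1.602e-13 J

2.62e-10 J

Σm = 82·m(¹H) + 126·m_n = 82.6396 + 127.0917774 = 209.7313774 amu
Δm = 209.7313774 − 207.97665 = 1.7547274 amu
Binding energy = Δm·c² = 1.7547274 × 931.49 MeV/amu = 1634.51 MeV
In joules: 1634.51 MeV × 1.602e-13 J/MeV = 2.6185e-10 J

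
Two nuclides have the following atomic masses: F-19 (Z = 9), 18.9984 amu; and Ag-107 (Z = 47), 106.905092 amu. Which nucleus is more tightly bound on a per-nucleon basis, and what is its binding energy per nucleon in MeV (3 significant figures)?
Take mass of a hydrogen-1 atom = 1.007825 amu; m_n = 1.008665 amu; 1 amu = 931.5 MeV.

Ag-107; 8.55 MeV/nucleon

F-19: Σm = 9(1.007825) + 10(1.008665) = 19.157075 amu; Δm = 0.158675 amu; E_B = 147.81 MeV; E_B/A = 7.779 MeV
Ag-107: Σm = 47(1.007825) + 60(1.008665) = 107.887675 amu; Δm = 0.982583 amu; E_B = 915.28 MeV; E_B/A = 8.554 MeV
Ag-107 has the higher binding energy per nucleon, so it is the more tightly bound nucleus.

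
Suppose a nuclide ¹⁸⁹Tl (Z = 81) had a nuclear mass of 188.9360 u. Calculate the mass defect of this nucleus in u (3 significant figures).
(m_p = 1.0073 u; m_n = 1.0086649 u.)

1.59 u

Z = 81, so N = A − Z = 189 − 81 = 108.
Total constituent mass: 81 × 1.0073 + 108 × 1.0086649 = 190.5271092 u
Δm = 190.5271092 − 188.9360 = 1.5911092 u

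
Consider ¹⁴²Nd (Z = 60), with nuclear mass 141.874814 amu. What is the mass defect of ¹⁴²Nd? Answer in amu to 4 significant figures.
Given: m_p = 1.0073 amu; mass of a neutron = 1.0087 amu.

1.277 amu

Total constituent mass: 60 × 1.0073 + 82 × 1.0087 = 143.1514 amu
Mass defect Δm = 143.1514 − 141.874814 = 1.276586 amu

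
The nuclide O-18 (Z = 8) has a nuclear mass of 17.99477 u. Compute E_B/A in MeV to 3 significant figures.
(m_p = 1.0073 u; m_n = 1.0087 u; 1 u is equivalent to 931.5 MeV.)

7.80 MeV/nucleon

With 8 protons and 10 neutrons (A = 18):
Σm = 8·m_p + 10·m_n = 8.0584 + 10.0870 = 18.1454 u
Mass defect Δm = 18.1454 − 17.99477 = 0.15063 u
E_B = 0.15063 × 931.5 = 140.312 MeV
Per nucleon: 140.312 / 18 = 7.795 MeV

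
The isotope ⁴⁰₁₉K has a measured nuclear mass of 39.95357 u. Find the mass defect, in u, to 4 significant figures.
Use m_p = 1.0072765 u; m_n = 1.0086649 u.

0.3666 u

Z = 19, so N = A − Z = 40 − 19 = 21.
Σm = 19·m_p + 21·m_n = 19.1382535 + 21.1819629 = 40.3202164 u
The mass defect is 40.3202164 − 39.95357 = 0.3666464 u.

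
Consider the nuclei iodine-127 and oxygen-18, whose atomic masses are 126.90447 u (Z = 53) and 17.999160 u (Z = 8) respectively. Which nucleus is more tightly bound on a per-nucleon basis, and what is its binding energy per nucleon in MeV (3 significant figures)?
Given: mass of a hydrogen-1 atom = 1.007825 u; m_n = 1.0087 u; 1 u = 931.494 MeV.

iodine-127: Σm = 53(1.007825) + 74(1.0087) = 128.058525 u; Δm = 1.154055 u; E_B = 1074.995 MeV; E_B/A = 8.4645 MeV
oxygen-18: Σm = 8(1.007825) + 10(1.0087) = 18.149600 u; Δm = 0.150440 u; E_B = 140.13 MeV; E_B/A = 7.785 MeV
iodine-127 has the higher binding energy per nucleon, so it is the more tightly bound nucleus.

iodine-127; 8.46 MeV/nucleon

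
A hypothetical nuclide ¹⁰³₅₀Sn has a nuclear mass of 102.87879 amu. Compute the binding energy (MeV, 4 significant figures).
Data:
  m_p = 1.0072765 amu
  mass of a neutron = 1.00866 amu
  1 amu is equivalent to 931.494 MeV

With 50 protons and 53 neutrons (A = 103):
Σm = 50·m_p + 53·m_n = 50.3638250 + 53.45898 = 103.8228050 amu
Δm = 103.8228050 − 102.87879 = 0.9440150 amu
E_B = 0.9440150 × 931.494 = 879.344 MeV

879.3 MeV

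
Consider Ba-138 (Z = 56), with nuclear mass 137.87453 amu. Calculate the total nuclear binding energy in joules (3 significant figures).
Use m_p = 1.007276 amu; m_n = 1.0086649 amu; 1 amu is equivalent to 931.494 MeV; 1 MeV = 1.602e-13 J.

1.86e-10 J

Total constituent mass: 56 × 1.007276 + 82 × 1.0086649 = 139.1179778 amu
The mass defect is 139.1179778 − 137.87453 = 1.2434478 amu.
Converting to energy: 1.2434478 amu × 931.494 MeV/amu = 1158.26 MeV
In joules: 1158.26 MeV × 1.602e-13 J/MeV = 1.8555e-10 J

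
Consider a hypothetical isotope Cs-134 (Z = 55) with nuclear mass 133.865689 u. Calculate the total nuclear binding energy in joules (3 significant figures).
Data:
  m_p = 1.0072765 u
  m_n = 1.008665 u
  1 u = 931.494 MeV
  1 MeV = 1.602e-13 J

With 55 protons and 79 neutrons (A = 134):
Mass of separated nucleons = 55(1.0072765) + 79(1.008665) = 55.4002075 + 79.684535 = 135.0847425 u
Mass defect Δm = 135.0847425 − 133.865689 = 1.2190535 u
E_B = 1.2190535 × 931.494 = 1135.54 MeV
In joules: 1135.54 MeV × 1.602e-13 J/MeV = 1.8191e-10 J

1.82e-10 J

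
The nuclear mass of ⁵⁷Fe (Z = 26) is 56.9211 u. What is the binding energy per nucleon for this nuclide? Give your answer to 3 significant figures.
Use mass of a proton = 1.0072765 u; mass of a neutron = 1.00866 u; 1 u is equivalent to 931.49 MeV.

Z = 26, so N = A − Z = 57 − 26 = 31.
Σm = 26·m_p + 31·m_n = 26.1891890 + 31.26846 = 57.4576490 u
Mass defect Δm = 57.4576490 − 56.9211 = 0.5365490 u
Converting to energy: 0.5365490 u × 931.49 MeV/u = 499.790 MeV
Per nucleon: 499.790 / 57 = 8.768 MeV

8.77 MeV/nucleon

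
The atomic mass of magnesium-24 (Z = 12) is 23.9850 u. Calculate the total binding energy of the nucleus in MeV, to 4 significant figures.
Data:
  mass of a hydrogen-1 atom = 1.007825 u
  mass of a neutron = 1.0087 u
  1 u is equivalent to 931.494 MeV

198.7 MeV

With 12 protons and 12 neutrons (A = 24):
Mass of separated nucleons = 12(1.007825) + 12(1.0087) = 12.093900 + 12.1044 = 24.198300 u
Δm = 24.198300 − 23.9850 = 0.213300 u
Binding energy = Δm·c² = 0.213300 × 931.494 MeV/u = 198.688 MeV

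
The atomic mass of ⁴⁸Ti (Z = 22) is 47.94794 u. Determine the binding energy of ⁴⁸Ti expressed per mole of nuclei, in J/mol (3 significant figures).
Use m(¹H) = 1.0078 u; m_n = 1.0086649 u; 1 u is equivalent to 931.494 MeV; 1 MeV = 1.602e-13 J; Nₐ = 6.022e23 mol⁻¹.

4.03e+13 J/mol

Mass of separated nucleons = 22(1.0078) + 26(1.0086649) = 22.1716 + 26.2252874 = 48.3968874 u
The mass defect is 48.3968874 − 47.94794 = 0.4489474 u.
Binding energy = Δm·c² = 0.4489474 × 931.494 MeV/u = 418.192 MeV
Per nucleus in joules: 418.192 MeV × 1.602e-13 J/MeV = 6.6994e-11 J
Per mole: 6.6994e-11 J × 6.022e23 mol⁻¹ = 4.0344e+13 J/mol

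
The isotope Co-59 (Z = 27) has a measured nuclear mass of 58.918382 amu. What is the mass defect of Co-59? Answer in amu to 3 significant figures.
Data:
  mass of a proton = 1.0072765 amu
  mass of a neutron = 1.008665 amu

Total constituent mass: 27 × 1.0072765 + 32 × 1.008665 = 59.4737455 amu
The mass defect is 59.4737455 − 58.918382 = 0.5553635 amu.

0.555 amu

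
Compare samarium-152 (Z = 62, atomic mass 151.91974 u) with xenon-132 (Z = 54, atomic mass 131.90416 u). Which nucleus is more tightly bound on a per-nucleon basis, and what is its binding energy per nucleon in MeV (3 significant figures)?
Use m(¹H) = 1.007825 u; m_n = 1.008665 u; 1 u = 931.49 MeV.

xenon-132; 8.43 MeV/nucleon

samarium-152: Σm = 62(1.007825) + 90(1.008665) = 153.265000 u; Δm = 1.345260 u; E_B = 1253.1 MeV; E_B/A = 8.244 MeV
xenon-132: Σm = 54(1.007825) + 78(1.008665) = 133.098420 u; Δm = 1.194260 u; E_B = 1112.44 MeV; E_B/A = 8.428 MeV
xenon-132 has the higher binding energy per nucleon, so it is the more tightly bound nucleus.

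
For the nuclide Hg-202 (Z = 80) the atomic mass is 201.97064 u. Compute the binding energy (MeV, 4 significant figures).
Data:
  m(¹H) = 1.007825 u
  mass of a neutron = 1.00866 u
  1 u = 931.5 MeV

Total constituent mass: 80 × 1.007825 + 122 × 1.00866 = 203.682520 u
Δm = 203.682520 − 201.97064 = 1.711880 u
Converting to energy: 1.711880 u × 931.5 MeV/u = 1594.62 MeV

1595 MeV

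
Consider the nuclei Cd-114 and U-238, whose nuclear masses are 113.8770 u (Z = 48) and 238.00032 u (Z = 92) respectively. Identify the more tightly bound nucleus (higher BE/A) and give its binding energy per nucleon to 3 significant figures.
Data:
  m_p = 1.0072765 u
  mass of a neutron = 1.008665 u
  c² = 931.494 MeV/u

Cd-114; 8.53 MeV/nucleon

Cd-114: Σm = 48(1.0072765) + 66(1.008665) = 114.9211620 u; Δm = 1.0441620 u; E_B = 972.63 MeV; E_B/A = 8.532 MeV
U-238: Σm = 92(1.0072765) + 146(1.008665) = 239.9345280 u; Δm = 1.9342080 u; E_B = 1801.7 MeV; E_B/A = 7.570 MeV
Cd-114 has the higher binding energy per nucleon, so it is the more tightly bound nucleus.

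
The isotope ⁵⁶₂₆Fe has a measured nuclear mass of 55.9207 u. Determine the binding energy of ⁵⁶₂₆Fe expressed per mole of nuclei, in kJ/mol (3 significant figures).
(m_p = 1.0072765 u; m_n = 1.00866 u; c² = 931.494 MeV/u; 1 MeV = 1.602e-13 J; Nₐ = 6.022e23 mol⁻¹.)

Z = 26, so N = A − Z = 56 − 26 = 30.
Σm = 26·m_p + 30·m_n = 26.1891890 + 30.25980 = 56.4489890 u
Mass defect Δm = 56.4489890 − 55.9207 = 0.5282890 u
E_B = 0.5282890 × 931.494 = 492.098 MeV
Per nucleus in joules: 492.098 MeV × 1.602e-13 J/MeV = 7.8834e-11 J
Per mole: 7.8834e-11 J × 6.022e23 mol⁻¹ = 4.7474e+13 J/mol

4.75e+10 kJ/mol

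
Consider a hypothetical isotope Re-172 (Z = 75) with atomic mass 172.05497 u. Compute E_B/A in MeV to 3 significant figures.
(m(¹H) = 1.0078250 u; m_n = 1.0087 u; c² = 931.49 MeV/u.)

The nucleus contains 75 protons and 172 − 75 = 97 neutrons.
Σm = 75·m(¹H) + 97·m_n = 75.5868750 + 97.8439 = 173.4307750 u
Δm = 173.4307750 − 172.05497 = 1.3758050 u
E_B = 1.3758050 × 931.49 = 1281.55 MeV
Per nucleon: 1281.55 / 172 = 7.451 MeV

7.45 MeV/nucleon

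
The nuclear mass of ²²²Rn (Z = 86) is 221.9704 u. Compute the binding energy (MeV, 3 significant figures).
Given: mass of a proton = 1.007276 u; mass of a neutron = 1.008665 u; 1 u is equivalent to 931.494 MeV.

1710 MeV

The nucleus contains 86 protons and 222 − 86 = 136 neutrons.
Mass of separated nucleons = 86(1.007276) + 136(1.008665) = 86.625736 + 137.178440 = 223.804176 u
The mass defect is 223.804176 − 221.9704 = 1.833776 u.
Converting to energy: 1.833776 u × 931.494 MeV/u = 1708.15 MeV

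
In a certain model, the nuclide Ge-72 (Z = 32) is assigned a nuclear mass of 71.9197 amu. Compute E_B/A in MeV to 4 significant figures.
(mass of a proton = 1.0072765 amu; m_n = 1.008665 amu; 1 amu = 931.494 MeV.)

8.535 MeV/nucleon

With 32 protons and 40 neutrons (A = 72):
Σm = 32·m_p + 40·m_n = 32.2328480 + 40.346600 = 72.5794480 amu
Δm = 72.5794480 − 71.9197 = 0.6597480 amu
E_B = 0.6597480 × 931.494 = 614.551 MeV
BE/A = 614.551 MeV / 72 = 8.535 MeV/nucleon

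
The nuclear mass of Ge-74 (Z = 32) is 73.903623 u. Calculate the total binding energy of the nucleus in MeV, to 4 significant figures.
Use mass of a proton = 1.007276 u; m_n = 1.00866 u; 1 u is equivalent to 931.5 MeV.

Z = 32, so N = A − Z = 74 − 32 = 42.
Mass of separated nucleons = 32(1.007276) + 42(1.00866) = 32.232832 + 42.36372 = 74.596552 u
The mass defect is 74.596552 − 73.903623 = 0.692929 u.
E_B = 0.692929 × 931.5 = 645.463 MeV

645.5 MeV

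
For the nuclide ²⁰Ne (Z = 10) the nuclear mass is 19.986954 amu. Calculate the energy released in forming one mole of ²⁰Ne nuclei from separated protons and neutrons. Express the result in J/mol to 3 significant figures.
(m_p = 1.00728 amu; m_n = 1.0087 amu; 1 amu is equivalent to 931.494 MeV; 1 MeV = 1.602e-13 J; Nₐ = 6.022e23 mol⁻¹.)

The nucleus contains 10 protons and 20 − 10 = 10 neutrons.
Σm = 10·m_p + 10·m_n = 10.07280 + 10.0870 = 20.15980 amu
The mass defect is 20.15980 − 19.986954 = 0.172846 amu.
Binding energy = Δm·c² = 0.172846 × 931.494 MeV/amu = 161.005 MeV
Per nucleus in joules: 161.005 MeV × 1.602e-13 J/MeV = 2.5793e-11 J
Per mole: 2.5793e-11 J × 6.022e23 mol⁻¹ = 1.5533e+13 J/mol

1.55e+13 J/mol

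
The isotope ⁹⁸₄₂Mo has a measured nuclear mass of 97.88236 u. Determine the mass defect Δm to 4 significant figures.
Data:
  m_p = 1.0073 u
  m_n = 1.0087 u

Total constituent mass: 42 × 1.0073 + 56 × 1.0087 = 98.7938 u
The mass defect is 98.7938 − 97.88236 = 0.91144 u.

0.9114 u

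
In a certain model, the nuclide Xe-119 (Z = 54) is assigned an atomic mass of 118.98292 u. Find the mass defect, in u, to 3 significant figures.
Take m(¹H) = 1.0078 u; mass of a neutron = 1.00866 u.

Σm = 54·m(¹H) + 65·m_n = 54.4212 + 65.56290 = 119.98410 u
The mass defect is 119.98410 − 118.98292 = 1.00118 u.

1.00 u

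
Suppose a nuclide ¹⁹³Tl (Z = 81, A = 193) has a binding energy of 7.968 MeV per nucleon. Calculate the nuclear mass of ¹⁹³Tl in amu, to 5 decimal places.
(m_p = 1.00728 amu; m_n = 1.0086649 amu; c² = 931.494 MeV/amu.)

Total binding energy = 193 × 7.968 = 1537.824 MeV
Mass defect = 1537.824 MeV / (931.494 MeV/amu) = 1.6509221 amu
Constituent mass = 81(1.00728) + 112(1.0086649) = 194.5601488 amu
Nuclear mass = 194.5601488 − 1.6509221 = 192.9092267 amu ≈ 192.90923 amu (to 5 decimal places)

192.90923 amu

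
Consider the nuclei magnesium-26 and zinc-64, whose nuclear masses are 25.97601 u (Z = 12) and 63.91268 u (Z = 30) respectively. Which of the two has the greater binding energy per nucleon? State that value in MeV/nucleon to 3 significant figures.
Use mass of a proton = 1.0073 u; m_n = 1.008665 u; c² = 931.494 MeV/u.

magnesium-26: Σm = 12(1.0073) + 14(1.008665) = 26.208910 u; Δm = 0.232900 u; E_B = 216.94 MeV; E_B/A = 8.344 MeV
zinc-64: Σm = 30(1.0073) + 34(1.008665) = 64.513610 u; Δm = 0.600930 u; E_B = 559.76 MeV; E_B/A = 8.746 MeV
zinc-64 has the higher binding energy per nucleon, so it is the more tightly bound nucleus.

zinc-64; 8.75 MeV/nucleon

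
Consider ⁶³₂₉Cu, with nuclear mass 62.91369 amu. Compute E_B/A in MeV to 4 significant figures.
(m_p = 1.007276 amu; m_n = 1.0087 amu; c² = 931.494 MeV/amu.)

8.770 MeV/nucleon

Mass of separated nucleons = 29(1.007276) + 34(1.0087) = 29.211004 + 34.2958 = 63.506804 amu
Δm = 63.506804 − 62.91369 = 0.593114 amu
Converting to energy: 0.593114 amu × 931.494 MeV/amu = 552.482 MeV
Dividing by A = 63 gives 8.770 MeV per nucleon.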